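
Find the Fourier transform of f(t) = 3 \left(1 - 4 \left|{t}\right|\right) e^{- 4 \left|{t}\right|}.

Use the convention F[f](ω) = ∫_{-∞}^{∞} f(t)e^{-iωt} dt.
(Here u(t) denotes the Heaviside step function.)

F(ω) = \frac{48 \omega^{2}}{\left(\omega^{2} + 16\right)^{2}}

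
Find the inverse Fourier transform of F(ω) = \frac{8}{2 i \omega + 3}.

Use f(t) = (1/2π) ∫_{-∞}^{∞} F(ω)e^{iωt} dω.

f(t) = 4 e^{- \frac{3 t}{2}} u\left(t\right)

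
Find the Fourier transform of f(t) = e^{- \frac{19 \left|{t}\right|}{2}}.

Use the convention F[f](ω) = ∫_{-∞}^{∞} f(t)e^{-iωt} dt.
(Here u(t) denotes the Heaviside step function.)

F(ω) = \frac{76}{4 \omega^{2} + 361}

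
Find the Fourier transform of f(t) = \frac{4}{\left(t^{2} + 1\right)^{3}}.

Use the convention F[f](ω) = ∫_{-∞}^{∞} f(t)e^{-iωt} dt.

F(ω) = \frac{\pi \left(\omega^{2} + 3 \left|{\omega}\right| + 3\right) e^{- \left|{\omega}\right|}}{2}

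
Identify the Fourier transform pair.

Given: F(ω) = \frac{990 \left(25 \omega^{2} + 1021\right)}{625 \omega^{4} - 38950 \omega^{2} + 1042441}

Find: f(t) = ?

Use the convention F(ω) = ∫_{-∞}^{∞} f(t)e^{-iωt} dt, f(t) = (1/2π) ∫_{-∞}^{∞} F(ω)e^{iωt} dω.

f(t) = 9 e^{- \frac{11 \left|{t}\right|}{5}} \cos{\left(6 t \right)}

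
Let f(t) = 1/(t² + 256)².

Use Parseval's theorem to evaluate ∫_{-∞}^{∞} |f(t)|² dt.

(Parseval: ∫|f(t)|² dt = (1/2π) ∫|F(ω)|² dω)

∫|f(t)|² dt = \frac{5 \pi}{4294967296}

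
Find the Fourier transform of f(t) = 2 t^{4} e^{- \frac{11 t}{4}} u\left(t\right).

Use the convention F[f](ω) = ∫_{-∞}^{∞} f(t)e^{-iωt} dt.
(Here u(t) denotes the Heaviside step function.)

F(ω) = \frac{49152}{\left(4 i \omega + 11\right)^{5}}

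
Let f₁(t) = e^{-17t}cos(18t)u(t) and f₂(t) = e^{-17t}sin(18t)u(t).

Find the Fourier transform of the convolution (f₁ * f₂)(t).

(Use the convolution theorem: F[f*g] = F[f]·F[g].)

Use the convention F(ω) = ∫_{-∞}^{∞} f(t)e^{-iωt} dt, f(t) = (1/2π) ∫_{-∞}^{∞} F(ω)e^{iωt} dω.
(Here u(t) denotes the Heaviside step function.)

F[f₁*f₂](ω) = \frac{18 \left(i \omega + 17\right)}{\left(\left(i \omega + 17\right)^{2} + 324\right)^{2}}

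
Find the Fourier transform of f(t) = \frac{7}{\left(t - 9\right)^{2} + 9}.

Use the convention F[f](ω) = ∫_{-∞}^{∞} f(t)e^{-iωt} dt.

F(ω) = \frac{7 \pi e^{- 9 i \omega - 3 \left|{\omega}\right|}}{3}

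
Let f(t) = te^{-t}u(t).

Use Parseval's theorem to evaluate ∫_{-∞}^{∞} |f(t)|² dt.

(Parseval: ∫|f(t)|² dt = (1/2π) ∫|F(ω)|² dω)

∫|f(t)|² dt = \frac{1}{4}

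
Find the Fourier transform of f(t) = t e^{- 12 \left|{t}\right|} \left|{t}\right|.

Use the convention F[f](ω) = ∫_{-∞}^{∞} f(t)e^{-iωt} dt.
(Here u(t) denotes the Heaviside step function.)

F(ω) = \frac{4 i \omega \left(\omega^{2} - 432\right)}{\left(\omega^{2} + 144\right)^{3}}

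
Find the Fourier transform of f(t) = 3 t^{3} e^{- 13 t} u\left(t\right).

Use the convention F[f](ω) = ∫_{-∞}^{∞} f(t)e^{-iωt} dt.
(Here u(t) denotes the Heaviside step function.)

F(ω) = \frac{18}{\left(i \omega + 13\right)^{4}}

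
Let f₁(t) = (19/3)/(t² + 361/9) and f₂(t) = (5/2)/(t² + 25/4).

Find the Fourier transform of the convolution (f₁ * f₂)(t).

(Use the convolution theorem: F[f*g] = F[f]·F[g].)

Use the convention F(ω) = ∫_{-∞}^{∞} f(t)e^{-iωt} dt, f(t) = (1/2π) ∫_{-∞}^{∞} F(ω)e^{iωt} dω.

F[f₁*f₂](ω) = \pi^{2} e^{- \frac{53 \left|{\omega}\right|}{6}}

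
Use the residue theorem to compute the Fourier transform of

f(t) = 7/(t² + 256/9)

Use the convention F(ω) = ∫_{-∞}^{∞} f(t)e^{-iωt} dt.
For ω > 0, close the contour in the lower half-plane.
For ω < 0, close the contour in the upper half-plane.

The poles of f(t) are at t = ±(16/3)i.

Let g(z) = f(z)e^{-iωz}; for large |z| the factor e^{-iωz} decays in the lower half-plane when ω > 0 and in the upper half-plane when ω < 0.

Case ω > 0 (lower half-plane, clockwise contour ⇒ F(ω) = -2πi·ΣRes):
  Res_{z = - \frac{16 i}{3}} g(z) = \frac{21 i e^{- \frac{16 \omega}{3}}}{32}
  F(ω) = -2πi·ΣRes = \frac{21 \pi e^{- \frac{16 \omega}{3}}}{16}

Case ω < 0 (upper half-plane, counterclockwise contour ⇒ F(ω) = +2πi·ΣRes):
  Res_{z = \frac{16 i}{3}} g(z) = - \frac{21 i e^{\frac{16 \omega}{3}}}{32}
  F(ω) = 2πi·ΣRes = \frac{21 \pi e^{\frac{16 \omega}{3}}}{16}

Both cases combine into a single formula in |ω|:

F(ω) = \frac{21 \pi e^{- \frac{16 \left|{\omega}\right|}{3}}}{16}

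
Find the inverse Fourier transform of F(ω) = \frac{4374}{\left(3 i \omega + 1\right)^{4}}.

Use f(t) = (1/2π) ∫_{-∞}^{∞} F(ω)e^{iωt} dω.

f(t) = 9 t^{3} e^{- \frac{t}{3}} u\left(t\right)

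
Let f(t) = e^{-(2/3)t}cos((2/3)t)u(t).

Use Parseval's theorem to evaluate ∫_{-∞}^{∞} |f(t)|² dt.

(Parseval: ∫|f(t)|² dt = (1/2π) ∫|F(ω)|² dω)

∫|f(t)|² dt = \frac{9}{16}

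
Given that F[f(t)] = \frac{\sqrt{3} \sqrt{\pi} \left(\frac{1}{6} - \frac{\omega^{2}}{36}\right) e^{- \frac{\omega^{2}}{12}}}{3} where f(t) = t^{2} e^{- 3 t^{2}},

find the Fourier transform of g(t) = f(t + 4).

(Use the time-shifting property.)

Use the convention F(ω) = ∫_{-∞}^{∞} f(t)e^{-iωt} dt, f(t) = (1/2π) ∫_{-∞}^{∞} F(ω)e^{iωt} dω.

F[g](ω) = \frac{\sqrt{3} \sqrt{\pi} \left(6 - \omega^{2}\right) e^{\frac{\omega \left(- \omega + 48 i\right)}{12}}}{108}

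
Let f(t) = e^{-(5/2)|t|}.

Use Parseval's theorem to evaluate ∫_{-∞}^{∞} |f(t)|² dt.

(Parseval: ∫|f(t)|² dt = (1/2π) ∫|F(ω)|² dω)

∫|f(t)|² dt = \frac{2}{5}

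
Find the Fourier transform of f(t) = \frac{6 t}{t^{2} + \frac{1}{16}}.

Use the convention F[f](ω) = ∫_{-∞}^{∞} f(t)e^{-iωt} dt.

F(ω) = - 6 i \pi e^{- \frac{\left|{\omega}\right|}{4}} \operatorname{sign}{\left(\omega \right)}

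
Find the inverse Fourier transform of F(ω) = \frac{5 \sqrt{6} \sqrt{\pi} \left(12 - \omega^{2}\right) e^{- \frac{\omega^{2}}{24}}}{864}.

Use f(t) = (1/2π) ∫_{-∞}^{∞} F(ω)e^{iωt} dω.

f(t) = 5 t^{2} e^{- 6 t^{2}}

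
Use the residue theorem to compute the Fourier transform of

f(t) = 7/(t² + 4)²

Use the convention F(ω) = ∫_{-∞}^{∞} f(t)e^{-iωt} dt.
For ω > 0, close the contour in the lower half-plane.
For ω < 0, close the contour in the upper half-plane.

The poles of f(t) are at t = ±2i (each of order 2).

Let g(z) = f(z)e^{-iωz}; for large |z| the factor e^{-iωz} decays in the lower half-plane when ω > 0 and in the upper half-plane when ω < 0.

Case ω > 0 (lower half-plane, clockwise contour ⇒ F(ω) = -2πi·ΣRes):
  Res_{z = - 2 i} g(z) = \frac{7 i \left(2 \omega + 1\right) e^{- 2 \omega}}{32} (pole of order 2)
  F(ω) = -2πi·ΣRes = \frac{7 \pi \left(2 \omega + 1\right) e^{- 2 \omega}}{16}

Case ω < 0 (upper half-plane, counterclockwise contour ⇒ F(ω) = +2πi·ΣRes):
  Res_{z = 2 i} g(z) = \frac{7 i \left(2 \omega - 1\right) e^{2 \omega}}{32} (pole of order 2)
  F(ω) = 2πi·ΣRes = \frac{7 \pi \left(1 - 2 \omega\right) e^{2 \omega}}{16}

Both cases combine into a single formula in |ω|:

F(ω) = \frac{7 \pi \left(2 \left|{\omega}\right| + 1\right) e^{- 2 \left|{\omega}\right|}}{16}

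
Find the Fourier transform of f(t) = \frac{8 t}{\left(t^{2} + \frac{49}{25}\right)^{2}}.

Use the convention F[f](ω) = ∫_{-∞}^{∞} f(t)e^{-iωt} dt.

F(ω) = - \frac{20 i \pi \omega e^{- \frac{7 \left|{\omega}\right|}{5}}}{7}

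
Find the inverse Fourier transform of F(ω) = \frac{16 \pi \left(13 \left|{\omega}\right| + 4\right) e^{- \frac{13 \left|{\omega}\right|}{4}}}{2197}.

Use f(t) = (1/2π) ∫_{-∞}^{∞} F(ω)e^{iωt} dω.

f(t) = \frac{2}{\left(t^{2} + \frac{169}{16}\right)^{2}}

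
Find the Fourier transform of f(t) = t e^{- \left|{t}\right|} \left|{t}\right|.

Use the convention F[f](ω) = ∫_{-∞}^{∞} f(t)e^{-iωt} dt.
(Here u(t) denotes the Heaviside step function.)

F(ω) = \frac{4 i \omega \left(\omega^{2} - 3\right)}{\left(\omega^{2} + 1\right)^{3}}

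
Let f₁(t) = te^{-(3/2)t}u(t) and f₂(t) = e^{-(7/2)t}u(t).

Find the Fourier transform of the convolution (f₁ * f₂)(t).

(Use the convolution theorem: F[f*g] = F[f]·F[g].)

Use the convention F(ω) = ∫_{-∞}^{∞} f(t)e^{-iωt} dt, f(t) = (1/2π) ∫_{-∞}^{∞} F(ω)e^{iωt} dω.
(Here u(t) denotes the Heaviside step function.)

F[f₁*f₂](ω) = \frac{8}{\left(2 i \omega + 3\right)^{2} \left(2 i \omega + 7\right)}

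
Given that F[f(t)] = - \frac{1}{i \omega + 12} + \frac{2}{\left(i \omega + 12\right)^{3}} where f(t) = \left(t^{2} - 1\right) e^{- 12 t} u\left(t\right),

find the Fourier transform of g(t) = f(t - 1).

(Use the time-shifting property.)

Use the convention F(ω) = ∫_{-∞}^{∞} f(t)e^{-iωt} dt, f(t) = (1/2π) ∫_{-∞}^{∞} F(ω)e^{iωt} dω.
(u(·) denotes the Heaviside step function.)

F[g](ω) = \frac{\left(2 i \omega - \left(i \omega + 12\right)^{3} + 24\right) e^{- i \omega}}{\left(i \omega + 12\right)^{4}}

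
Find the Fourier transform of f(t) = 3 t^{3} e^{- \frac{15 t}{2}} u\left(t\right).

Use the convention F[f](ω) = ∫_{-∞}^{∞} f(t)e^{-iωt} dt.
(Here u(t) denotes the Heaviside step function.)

F(ω) = \frac{288}{\left(2 i \omega + 15\right)^{4}}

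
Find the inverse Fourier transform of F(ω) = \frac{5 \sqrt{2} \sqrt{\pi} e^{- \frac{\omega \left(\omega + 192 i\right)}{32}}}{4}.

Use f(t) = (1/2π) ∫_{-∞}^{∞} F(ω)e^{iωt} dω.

f(t) = 5 e^{- 8 \left(t - 6\right)^{2}}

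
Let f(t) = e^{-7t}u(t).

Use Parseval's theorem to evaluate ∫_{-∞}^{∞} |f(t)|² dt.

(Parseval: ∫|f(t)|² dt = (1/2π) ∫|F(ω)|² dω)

∫|f(t)|² dt = \frac{1}{14}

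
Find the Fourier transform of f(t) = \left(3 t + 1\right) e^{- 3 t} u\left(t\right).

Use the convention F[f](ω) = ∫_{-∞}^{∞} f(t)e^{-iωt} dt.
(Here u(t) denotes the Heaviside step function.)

F(ω) = \frac{- i \omega - 6}{\omega^{2} - 6 i \omega - 9}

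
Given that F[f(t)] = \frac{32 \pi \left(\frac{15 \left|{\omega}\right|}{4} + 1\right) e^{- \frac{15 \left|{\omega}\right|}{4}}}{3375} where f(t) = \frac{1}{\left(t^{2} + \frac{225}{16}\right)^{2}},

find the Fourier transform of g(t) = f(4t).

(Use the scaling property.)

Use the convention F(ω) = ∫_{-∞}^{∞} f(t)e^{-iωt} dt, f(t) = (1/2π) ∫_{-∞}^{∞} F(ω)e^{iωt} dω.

F[g](ω) = \frac{\pi \left(15 \left|{\omega}\right| + 16\right) e^{- \frac{15 \left|{\omega}\right|}{16}}}{6750}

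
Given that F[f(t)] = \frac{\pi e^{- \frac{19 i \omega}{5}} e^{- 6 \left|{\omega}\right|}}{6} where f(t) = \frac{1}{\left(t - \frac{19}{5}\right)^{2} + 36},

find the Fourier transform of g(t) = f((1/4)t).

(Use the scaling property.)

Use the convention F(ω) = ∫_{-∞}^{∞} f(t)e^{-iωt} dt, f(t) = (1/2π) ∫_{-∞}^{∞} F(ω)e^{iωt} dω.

F[g](ω) = \frac{2 \pi e^{- \frac{76 i \omega}{5} - 24 \left|{\omega}\right|}}{3}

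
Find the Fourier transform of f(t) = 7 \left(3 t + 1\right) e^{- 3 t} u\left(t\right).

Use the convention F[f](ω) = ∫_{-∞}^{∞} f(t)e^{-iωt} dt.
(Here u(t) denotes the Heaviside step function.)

F(ω) = \frac{7 \left(- i \omega - 6\right)}{\omega^{2} - 6 i \omega - 9}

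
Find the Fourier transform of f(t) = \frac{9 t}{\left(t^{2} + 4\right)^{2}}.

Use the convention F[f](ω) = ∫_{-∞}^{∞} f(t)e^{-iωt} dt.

F(ω) = - \frac{9 i \pi \omega e^{- 2 \left|{\omega}\right|}}{4}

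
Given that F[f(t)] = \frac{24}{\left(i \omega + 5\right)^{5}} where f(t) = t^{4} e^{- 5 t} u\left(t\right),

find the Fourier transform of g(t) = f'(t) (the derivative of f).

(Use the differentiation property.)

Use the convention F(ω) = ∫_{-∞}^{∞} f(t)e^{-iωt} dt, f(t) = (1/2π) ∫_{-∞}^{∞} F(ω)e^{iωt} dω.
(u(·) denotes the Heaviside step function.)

F[g](ω) = \frac{24 i \omega}{\left(i \omega + 5\right)^{5}}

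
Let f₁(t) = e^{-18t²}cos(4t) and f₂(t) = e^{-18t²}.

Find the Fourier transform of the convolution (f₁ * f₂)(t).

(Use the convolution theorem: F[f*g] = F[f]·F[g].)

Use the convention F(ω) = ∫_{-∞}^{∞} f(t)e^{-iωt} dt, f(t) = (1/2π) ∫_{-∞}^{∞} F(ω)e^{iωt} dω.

F[f₁*f₂](ω) = \frac{\pi \left(e^{\frac{2 \omega}{9}} + 1\right) e^{- \frac{\omega^{2}}{36} - \frac{\omega}{9} - \frac{2}{9}}}{36}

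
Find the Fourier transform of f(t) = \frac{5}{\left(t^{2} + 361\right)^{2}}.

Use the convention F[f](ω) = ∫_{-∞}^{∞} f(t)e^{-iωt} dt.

F(ω) = \frac{5 \pi \left(19 \left|{\omega}\right| + 1\right) e^{- 19 \left|{\omega}\right|}}{13718}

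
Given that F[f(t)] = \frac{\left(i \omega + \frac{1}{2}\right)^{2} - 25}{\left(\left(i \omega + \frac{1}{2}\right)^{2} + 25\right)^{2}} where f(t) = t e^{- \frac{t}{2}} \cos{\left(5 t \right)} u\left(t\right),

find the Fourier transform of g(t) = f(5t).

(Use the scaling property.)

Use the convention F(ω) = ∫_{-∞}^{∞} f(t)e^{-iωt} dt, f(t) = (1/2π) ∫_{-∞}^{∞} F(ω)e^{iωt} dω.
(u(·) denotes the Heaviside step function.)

F[g](ω) = \frac{20 \left(\left(2 i \omega + 5\right)^{2} - 2500\right)}{\left(\left(2 i \omega + 5\right)^{2} + 2500\right)^{2}}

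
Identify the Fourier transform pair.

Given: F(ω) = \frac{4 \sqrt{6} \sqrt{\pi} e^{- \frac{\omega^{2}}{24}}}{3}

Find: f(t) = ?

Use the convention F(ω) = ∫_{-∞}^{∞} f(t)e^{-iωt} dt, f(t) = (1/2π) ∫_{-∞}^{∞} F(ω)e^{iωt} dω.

f(t) = 8 e^{- 6 t^{2}}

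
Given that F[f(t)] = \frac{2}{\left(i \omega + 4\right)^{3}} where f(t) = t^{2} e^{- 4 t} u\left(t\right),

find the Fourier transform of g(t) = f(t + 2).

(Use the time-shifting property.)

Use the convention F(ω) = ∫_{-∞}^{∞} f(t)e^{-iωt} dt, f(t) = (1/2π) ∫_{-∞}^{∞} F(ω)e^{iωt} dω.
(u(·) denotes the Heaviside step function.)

F[g](ω) = \frac{2 e^{2 i \omega}}{\left(i \omega + 4\right)^{3}}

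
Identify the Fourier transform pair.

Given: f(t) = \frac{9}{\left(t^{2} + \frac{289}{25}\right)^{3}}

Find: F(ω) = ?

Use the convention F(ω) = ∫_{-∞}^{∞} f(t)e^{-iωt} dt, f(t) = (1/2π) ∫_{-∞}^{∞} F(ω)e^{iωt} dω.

F(ω) = \frac{1125 \pi \left(289 \omega^{2} + 255 \left|{\omega}\right| + 75\right) e^{- \frac{17 \left|{\omega}\right|}{5}}}{11358856}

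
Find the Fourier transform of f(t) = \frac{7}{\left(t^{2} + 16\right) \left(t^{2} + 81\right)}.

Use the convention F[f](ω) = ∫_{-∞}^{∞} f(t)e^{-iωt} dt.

F(ω) = \frac{7 \pi \left(9 e^{5 \left|{\omega}\right|} - 4\right) e^{- 9 \left|{\omega}\right|}}{2340}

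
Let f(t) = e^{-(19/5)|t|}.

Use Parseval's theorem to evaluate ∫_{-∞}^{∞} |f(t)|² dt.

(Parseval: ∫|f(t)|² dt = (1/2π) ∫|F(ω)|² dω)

∫|f(t)|² dt = \frac{5}{19}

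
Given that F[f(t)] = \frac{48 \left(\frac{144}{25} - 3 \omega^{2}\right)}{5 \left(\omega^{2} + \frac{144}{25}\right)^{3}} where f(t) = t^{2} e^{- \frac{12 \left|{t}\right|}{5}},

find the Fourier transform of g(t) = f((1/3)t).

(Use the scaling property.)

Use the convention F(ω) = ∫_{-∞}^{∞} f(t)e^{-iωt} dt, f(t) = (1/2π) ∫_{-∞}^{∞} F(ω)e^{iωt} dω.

F[g](ω) = \frac{2000 \left(16 - 75 \omega^{2}\right)}{9 \left(25 \omega^{2} + 16\right)^{3}}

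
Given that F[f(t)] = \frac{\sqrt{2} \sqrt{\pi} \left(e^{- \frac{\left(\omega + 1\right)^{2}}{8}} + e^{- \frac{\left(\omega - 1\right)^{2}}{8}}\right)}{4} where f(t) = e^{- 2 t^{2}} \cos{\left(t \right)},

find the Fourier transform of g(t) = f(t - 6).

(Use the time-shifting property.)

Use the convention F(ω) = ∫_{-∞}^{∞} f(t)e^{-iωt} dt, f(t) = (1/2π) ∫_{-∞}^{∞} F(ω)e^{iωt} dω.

F[g](ω) = \frac{\sqrt{2} \sqrt{\pi} \left(e^{\frac{\omega}{2}} + 1\right) e^{- \frac{\omega^{2}}{8} - \frac{\omega}{4} - 6 i \omega - \frac{1}{8}}}{4}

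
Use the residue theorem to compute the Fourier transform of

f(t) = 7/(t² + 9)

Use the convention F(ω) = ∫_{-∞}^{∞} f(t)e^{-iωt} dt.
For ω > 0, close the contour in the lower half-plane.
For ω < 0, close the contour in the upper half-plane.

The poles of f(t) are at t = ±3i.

Let g(z) = f(z)e^{-iωz}; for large |z| the factor e^{-iωz} decays in the lower half-plane when ω > 0 and in the upper half-plane when ω < 0.

Case ω > 0 (lower half-plane, clockwise contour ⇒ F(ω) = -2πi·ΣRes):
  Res_{z = - 3 i} g(z) = \frac{7 i e^{- 3 \omega}}{6}
  F(ω) = -2πi·ΣRes = \frac{7 \pi e^{- 3 \omega}}{3}

Case ω < 0 (upper half-plane, counterclockwise contour ⇒ F(ω) = +2πi·ΣRes):
  Res_{z = 3 i} g(z) = - \frac{7 i e^{3 \omega}}{6}
  F(ω) = 2πi·ΣRes = \frac{7 \pi e^{3 \omega}}{3}

Both cases combine into a single formula in |ω|:

F(ω) = \frac{7 \pi e^{- 3 \left|{\omega}\right|}}{3}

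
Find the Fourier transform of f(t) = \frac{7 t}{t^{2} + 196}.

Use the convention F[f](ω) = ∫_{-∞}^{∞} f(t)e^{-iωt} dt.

F(ω) = - 7 i \pi e^{- 14 \left|{\omega}\right|} \operatorname{sign}{\left(\omega \right)}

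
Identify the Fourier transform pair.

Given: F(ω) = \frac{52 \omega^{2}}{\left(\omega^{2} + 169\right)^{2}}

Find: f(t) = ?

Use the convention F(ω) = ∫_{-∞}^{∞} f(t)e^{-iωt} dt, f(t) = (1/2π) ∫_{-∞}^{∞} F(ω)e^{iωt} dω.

f(t) = \left(1 - 13 \left|{t}\right|\right) e^{- 13 \left|{t}\right|}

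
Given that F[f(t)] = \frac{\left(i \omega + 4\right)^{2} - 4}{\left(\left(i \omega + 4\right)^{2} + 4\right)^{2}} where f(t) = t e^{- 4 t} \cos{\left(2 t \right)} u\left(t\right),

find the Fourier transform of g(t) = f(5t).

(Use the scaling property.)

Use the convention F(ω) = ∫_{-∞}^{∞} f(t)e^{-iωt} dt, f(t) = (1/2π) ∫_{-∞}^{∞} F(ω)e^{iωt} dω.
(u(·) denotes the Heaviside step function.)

F[g](ω) = \frac{5 \left(\left(i \omega + 20\right)^{2} - 100\right)}{\left(\left(i \omega + 20\right)^{2} + 100\right)^{2}}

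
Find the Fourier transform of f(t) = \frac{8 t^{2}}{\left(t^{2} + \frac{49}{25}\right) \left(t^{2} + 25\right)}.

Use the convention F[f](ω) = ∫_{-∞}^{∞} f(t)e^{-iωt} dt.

F(ω) = \frac{125 \pi e^{- 5 \left|{\omega}\right|}}{72} - \frac{35 \pi e^{- \frac{7 \left|{\omega}\right|}{5}}}{72}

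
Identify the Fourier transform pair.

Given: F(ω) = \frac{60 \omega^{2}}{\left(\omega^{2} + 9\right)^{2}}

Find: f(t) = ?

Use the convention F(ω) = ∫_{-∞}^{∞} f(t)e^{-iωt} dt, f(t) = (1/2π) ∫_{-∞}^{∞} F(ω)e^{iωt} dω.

f(t) = 5 \left(1 - 3 \left|{t}\right|\right) e^{- 3 \left|{t}\right|}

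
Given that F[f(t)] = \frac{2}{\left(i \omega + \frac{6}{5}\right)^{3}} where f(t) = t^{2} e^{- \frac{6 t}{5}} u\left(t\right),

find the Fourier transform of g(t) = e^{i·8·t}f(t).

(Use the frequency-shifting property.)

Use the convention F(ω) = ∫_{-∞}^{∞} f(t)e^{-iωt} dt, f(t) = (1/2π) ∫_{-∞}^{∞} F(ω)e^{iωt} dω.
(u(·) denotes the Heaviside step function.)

F[g](ω) = \frac{250}{\left(5 i \left(\omega - 8\right) + 6\right)^{3}}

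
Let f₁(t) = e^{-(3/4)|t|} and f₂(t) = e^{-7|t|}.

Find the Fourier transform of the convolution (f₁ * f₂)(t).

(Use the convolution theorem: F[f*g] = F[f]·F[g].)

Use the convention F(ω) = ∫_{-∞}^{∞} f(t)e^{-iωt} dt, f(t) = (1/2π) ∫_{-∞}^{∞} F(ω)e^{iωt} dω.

F[f₁*f₂](ω) = \frac{336}{\left(\omega^{2} + 49\right) \left(16 \omega^{2} + 9\right)}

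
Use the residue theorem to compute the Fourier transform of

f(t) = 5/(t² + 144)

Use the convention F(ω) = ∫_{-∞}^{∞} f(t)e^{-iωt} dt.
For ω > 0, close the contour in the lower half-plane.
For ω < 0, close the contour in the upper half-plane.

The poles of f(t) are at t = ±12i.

Let g(z) = f(z)e^{-iωz}; for large |z| the factor e^{-iωz} decays in the lower half-plane when ω > 0 and in the upper half-plane when ω < 0.

Case ω > 0 (lower half-plane, clockwise contour ⇒ F(ω) = -2πi·ΣRes):
  Res_{z = - 12 i} g(z) = \frac{5 i e^{- 12 \omega}}{24}
  F(ω) = -2πi·ΣRes = \frac{5 \pi e^{- 12 \omega}}{12}

Case ω < 0 (upper half-plane, counterclockwise contour ⇒ F(ω) = +2πi·ΣRes):
  Res_{z = 12 i} g(z) = - \frac{5 i e^{12 \omega}}{24}
  F(ω) = 2πi·ΣRes = \frac{5 \pi e^{12 \omega}}{12}

Both cases combine into a single formula in |ω|:

F(ω) = \frac{5 \pi e^{- 12 \left|{\omega}\right|}}{12}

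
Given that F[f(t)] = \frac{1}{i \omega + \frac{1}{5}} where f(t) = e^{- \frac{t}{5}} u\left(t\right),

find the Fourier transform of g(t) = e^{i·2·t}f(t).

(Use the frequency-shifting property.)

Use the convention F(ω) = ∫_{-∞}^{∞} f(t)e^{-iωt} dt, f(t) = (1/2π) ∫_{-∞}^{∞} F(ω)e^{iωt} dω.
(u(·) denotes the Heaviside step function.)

F[g](ω) = \frac{5}{5 i \left(\omega - 2\right) + 1}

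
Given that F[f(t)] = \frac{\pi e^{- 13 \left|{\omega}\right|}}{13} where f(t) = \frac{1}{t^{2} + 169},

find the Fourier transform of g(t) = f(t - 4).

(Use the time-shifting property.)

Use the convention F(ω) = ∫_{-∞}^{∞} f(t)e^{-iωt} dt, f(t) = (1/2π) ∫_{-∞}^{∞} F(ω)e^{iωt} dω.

F[g](ω) = \frac{\pi e^{- 4 i \omega - 13 \left|{\omega}\right|}}{13}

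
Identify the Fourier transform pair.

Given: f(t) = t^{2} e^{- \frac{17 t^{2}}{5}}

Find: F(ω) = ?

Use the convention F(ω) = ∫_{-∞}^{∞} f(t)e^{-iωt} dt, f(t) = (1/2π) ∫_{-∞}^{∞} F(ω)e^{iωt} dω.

F(ω) = \frac{5 \sqrt{85} \sqrt{\pi} \left(34 - 5 \omega^{2}\right) e^{- \frac{5 \omega^{2}}{68}}}{19652}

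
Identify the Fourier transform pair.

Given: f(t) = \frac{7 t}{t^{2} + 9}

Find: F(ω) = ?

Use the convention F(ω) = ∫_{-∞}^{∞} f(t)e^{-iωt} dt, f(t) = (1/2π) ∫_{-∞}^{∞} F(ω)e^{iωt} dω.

F(ω) = - 7 i \pi e^{- 3 \left|{\omega}\right|} \operatorname{sign}{\left(\omega \right)}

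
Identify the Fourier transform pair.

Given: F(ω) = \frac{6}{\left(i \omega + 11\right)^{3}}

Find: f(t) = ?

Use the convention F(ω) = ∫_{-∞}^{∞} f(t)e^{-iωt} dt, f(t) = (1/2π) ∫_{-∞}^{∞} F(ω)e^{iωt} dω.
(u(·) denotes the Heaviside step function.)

f(t) = 3 t^{2} e^{- 11 t} u\left(t\right)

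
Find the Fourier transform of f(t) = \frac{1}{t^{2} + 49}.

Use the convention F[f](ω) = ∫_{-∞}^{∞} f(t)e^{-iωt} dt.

F(ω) = \frac{\pi e^{- 7 \left|{\omega}\right|}}{7}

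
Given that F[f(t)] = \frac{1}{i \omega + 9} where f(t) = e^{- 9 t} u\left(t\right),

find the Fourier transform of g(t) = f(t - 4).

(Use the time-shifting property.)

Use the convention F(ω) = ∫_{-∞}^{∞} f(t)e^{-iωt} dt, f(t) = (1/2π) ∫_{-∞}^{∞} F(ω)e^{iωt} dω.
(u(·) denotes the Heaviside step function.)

F[g](ω) = \frac{e^{- 4 i \omega}}{i \omega + 9}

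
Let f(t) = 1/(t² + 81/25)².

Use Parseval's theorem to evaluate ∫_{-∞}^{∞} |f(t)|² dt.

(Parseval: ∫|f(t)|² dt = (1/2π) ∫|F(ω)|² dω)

∫|f(t)|² dt = \frac{390625 \pi}{76527504}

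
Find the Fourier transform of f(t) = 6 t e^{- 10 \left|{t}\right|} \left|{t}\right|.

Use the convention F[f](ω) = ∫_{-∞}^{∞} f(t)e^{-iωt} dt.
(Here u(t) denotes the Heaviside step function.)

F(ω) = \frac{24 i \omega \left(\omega^{2} - 300\right)}{\left(\omega^{2} + 100\right)^{3}}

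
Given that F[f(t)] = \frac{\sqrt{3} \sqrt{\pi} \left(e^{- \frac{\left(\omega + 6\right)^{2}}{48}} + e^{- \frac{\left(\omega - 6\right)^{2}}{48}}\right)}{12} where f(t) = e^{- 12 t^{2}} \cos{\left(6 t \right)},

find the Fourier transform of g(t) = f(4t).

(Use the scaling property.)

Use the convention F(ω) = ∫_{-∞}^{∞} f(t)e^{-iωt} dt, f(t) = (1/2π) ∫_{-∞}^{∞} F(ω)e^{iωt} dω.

F[g](ω) = \frac{\sqrt{3} \sqrt{\pi} \left(e^{\frac{\omega}{8}} + 1\right) e^{- \frac{\omega^{2}}{768} - \frac{\omega}{16} - \frac{3}{4}}}{48}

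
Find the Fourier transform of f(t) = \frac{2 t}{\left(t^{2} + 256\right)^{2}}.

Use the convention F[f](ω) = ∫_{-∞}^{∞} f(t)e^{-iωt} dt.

F(ω) = - \frac{i \pi \omega e^{- 16 \left|{\omega}\right|}}{16}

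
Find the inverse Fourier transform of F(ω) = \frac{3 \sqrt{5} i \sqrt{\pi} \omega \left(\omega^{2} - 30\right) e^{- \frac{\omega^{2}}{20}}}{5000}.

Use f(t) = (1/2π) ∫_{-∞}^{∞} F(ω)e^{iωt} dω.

f(t) = 3 t^{3} e^{- 5 t^{2}}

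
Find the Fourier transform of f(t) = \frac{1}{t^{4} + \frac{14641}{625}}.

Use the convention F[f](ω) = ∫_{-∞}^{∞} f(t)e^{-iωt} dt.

F(ω) = \frac{125 \pi e^{- \frac{11 \sqrt{2} \left|{\omega}\right|}{10}} \sin{\left(\frac{11 \sqrt{2} \left|{\omega}\right|}{10} + \frac{\pi}{4} \right)}}{1331}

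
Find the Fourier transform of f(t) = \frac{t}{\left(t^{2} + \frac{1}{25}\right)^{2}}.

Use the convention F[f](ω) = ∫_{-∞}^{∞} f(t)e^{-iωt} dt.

F(ω) = - \frac{5 i \pi \omega e^{- \frac{\left|{\omega}\right|}{5}}}{2}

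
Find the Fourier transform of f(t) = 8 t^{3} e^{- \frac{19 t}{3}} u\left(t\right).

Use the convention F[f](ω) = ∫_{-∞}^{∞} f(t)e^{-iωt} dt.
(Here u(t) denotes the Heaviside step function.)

F(ω) = \frac{3888}{\left(3 i \omega + 19\right)^{4}}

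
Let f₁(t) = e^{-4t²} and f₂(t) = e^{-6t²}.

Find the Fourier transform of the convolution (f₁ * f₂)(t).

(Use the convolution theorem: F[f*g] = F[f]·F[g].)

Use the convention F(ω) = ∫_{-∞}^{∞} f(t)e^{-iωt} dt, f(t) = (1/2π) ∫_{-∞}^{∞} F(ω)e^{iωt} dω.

F[f₁*f₂](ω) = \frac{\sqrt{6} \pi e^{- \frac{5 \omega^{2}}{48}}}{12}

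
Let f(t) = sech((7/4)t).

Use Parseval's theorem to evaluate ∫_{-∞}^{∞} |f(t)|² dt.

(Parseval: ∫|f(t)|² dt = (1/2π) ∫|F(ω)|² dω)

∫|f(t)|² dt = \frac{8}{7}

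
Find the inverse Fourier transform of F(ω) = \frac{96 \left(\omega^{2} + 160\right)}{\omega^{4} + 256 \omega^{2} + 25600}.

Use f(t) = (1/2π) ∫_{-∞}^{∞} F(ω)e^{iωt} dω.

f(t) = 4 e^{- 12 \left|{t}\right|} \cos{\left(4 \left|{t}\right| \right)}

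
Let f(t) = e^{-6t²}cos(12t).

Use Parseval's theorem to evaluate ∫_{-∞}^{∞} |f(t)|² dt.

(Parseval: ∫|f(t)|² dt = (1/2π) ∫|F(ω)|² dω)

∫|f(t)|² dt = \frac{\sqrt{3} \sqrt{\pi} \left(1 + e^{12}\right)}{12 e^{12}}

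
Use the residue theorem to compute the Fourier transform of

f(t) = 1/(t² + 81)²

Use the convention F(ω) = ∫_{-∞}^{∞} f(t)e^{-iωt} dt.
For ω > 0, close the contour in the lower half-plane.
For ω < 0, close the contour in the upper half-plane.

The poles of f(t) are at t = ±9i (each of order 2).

Let g(z) = f(z)e^{-iωz}; for large |z| the factor e^{-iωz} decays in the lower half-plane when ω > 0 and in the upper half-plane when ω < 0.

Case ω > 0 (lower half-plane, clockwise contour ⇒ F(ω) = -2πi·ΣRes):
  Res_{z = - 9 i} g(z) = \frac{i \left(9 \omega + 1\right) e^{- 9 \omega}}{2916} (pole of order 2)
  F(ω) = -2πi·ΣRes = \frac{\pi \left(9 \omega + 1\right) e^{- 9 \omega}}{1458}

Case ω < 0 (upper half-plane, counterclockwise contour ⇒ F(ω) = +2πi·ΣRes):
  Res_{z = 9 i} g(z) = \frac{i \left(9 \omega - 1\right) e^{9 \omega}}{2916} (pole of order 2)
  F(ω) = 2πi·ΣRes = \frac{\pi \left(1 - 9 \omega\right) e^{9 \omega}}{1458}

Both cases combine into a single formula in |ω|:

F(ω) = \frac{\pi \left(9 \left|{\omega}\right| + 1\right) e^{- 9 \left|{\omega}\right|}}{1458}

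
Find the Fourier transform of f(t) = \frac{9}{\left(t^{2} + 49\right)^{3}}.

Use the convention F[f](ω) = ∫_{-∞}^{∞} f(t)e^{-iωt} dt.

F(ω) = \frac{9 \pi \left(49 \omega^{2} + 21 \left|{\omega}\right| + 3\right) e^{- 7 \left|{\omega}\right|}}{134456}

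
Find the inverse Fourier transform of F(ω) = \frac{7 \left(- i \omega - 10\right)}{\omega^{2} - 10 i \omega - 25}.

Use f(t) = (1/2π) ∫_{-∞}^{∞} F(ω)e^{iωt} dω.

f(t) = 7 \left(5 t + 1\right) e^{- 5 t} u\left(t\right)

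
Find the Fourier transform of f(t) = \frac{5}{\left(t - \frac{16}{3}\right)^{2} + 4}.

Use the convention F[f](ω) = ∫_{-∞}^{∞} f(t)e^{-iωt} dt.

F(ω) = \frac{5 \pi e^{- \frac{16 i \omega}{3} - 2 \left|{\omega}\right|}}{2}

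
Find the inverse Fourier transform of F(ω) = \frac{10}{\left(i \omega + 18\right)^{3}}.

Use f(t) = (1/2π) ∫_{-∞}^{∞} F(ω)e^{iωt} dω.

f(t) = 5 t^{2} e^{- 18 t} u\left(t\right)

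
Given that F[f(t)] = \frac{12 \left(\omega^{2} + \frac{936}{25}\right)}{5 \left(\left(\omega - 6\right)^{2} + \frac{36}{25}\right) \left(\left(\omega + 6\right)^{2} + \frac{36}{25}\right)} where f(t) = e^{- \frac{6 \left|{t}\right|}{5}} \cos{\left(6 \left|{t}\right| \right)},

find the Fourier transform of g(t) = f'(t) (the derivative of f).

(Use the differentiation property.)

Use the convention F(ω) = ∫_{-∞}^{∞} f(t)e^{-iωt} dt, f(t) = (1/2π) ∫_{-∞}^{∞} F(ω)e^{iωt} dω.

F[g](ω) = \frac{60 i \omega \left(25 \omega^{2} + 936\right)}{625 \omega^{4} - 43200 \omega^{2} + 876096}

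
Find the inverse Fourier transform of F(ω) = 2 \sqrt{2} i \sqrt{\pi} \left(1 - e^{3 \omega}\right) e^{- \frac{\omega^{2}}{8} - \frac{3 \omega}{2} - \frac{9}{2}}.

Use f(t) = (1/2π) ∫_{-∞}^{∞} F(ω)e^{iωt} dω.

f(t) = 8 e^{- 2 t^{2}} \sin{\left(6 t \right)}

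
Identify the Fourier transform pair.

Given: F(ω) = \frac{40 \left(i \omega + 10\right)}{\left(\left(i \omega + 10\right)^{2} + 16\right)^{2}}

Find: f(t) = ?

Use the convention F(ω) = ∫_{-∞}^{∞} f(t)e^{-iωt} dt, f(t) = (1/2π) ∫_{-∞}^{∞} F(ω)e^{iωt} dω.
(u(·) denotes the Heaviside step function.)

f(t) = 5 t e^{- 10 t} \sin{\left(4 t \right)} u\left(t\right)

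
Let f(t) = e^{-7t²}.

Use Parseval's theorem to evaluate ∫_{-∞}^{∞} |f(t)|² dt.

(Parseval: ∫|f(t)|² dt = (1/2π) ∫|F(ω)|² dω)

∫|f(t)|² dt = \frac{\sqrt{14} \sqrt{\pi}}{14}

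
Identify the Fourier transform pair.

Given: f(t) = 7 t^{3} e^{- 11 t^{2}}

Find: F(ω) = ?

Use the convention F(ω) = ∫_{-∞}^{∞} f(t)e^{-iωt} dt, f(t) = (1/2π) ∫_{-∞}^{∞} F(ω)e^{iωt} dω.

F(ω) = \frac{7 \sqrt{11} i \sqrt{\pi} \omega \left(\omega^{2} - 66\right) e^{- \frac{\omega^{2}}{44}}}{117128}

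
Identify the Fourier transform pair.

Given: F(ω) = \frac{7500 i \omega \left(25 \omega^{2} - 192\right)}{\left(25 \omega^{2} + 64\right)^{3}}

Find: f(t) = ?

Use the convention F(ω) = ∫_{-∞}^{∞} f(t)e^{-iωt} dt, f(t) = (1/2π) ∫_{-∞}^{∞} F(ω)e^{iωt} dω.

f(t) = 3 t e^{- \frac{8 \left|{t}\right|}{5}} \left|{t}\right|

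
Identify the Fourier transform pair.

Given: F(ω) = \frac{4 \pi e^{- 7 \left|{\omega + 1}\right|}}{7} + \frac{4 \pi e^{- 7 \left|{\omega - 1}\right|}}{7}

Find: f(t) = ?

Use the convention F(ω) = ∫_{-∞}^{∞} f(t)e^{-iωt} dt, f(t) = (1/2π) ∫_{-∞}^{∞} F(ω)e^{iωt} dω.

f(t) = \frac{8 \cos{\left(t \right)}}{t^{2} + 49}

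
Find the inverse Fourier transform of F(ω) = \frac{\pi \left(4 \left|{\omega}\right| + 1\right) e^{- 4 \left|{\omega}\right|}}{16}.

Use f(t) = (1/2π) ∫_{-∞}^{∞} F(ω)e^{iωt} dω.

f(t) = \frac{8}{\left(t^{2} + 16\right)^{2}}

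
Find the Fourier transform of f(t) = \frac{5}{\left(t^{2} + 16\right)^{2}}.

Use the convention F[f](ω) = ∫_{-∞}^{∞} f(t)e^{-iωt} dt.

F(ω) = \frac{5 \pi \left(4 \left|{\omega}\right| + 1\right) e^{- 4 \left|{\omega}\right|}}{128}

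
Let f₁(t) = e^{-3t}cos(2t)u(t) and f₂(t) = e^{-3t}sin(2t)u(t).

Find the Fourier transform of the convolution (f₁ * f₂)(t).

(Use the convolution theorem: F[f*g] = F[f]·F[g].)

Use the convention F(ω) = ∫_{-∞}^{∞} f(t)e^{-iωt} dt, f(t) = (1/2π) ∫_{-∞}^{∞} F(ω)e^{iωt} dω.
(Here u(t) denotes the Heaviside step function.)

F[f₁*f₂](ω) = \frac{2 \left(i \omega + 3\right)}{\left(\left(i \omega + 3\right)^{2} + 4\right)^{2}}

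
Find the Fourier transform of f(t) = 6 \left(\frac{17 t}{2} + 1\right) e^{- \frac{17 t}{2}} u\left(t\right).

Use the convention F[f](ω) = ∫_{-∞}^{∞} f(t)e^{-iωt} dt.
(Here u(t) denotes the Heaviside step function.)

F(ω) = \frac{24 \left(- i \omega - 17\right)}{4 \omega^{2} - 68 i \omega - 289}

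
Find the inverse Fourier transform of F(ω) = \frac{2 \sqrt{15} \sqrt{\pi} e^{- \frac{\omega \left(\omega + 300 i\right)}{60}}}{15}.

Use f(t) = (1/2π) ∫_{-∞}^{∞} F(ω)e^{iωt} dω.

f(t) = 2 e^{- 15 \left(t - 5\right)^{2}}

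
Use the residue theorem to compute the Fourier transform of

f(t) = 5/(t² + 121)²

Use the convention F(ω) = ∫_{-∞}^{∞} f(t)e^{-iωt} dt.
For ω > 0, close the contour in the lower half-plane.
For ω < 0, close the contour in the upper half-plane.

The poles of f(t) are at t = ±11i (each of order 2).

Let g(z) = f(z)e^{-iωz}; for large |z| the factor e^{-iωz} decays in the lower half-plane when ω > 0 and in the upper half-plane when ω < 0.

Case ω > 0 (lower half-plane, clockwise contour ⇒ F(ω) = -2πi·ΣRes):
  Res_{z = - 11 i} g(z) = \frac{5 i \left(11 \omega + 1\right) e^{- 11 \omega}}{5324} (pole of order 2)
  F(ω) = -2πi·ΣRes = \frac{5 \pi \left(11 \omega + 1\right) e^{- 11 \omega}}{2662}

Case ω < 0 (upper half-plane, counterclockwise contour ⇒ F(ω) = +2πi·ΣRes):
  Res_{z = 11 i} g(z) = \frac{5 i \left(11 \omega - 1\right) e^{11 \omega}}{5324} (pole of order 2)
  F(ω) = 2πi·ΣRes = \frac{5 \pi \left(1 - 11 \omega\right) e^{11 \omega}}{2662}

Both cases combine into a single formula in |ω|:

F(ω) = \frac{5 \pi \left(11 \left|{\omega}\right| + 1\right) e^{- 11 \left|{\omega}\right|}}{2662}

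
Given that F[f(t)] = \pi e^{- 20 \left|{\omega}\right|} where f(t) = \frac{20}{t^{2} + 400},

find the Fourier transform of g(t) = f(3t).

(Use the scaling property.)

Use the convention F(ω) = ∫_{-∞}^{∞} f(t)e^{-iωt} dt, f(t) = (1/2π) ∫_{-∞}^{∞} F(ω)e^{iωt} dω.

F[g](ω) = \frac{\pi e^{- \frac{20 \left|{\omega}\right|}{3}}}{3}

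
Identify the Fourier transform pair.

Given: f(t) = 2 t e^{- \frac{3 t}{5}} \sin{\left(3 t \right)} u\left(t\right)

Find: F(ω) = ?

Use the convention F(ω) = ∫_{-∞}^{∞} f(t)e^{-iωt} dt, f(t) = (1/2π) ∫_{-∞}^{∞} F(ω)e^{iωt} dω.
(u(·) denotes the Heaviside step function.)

F(ω) = \frac{1500 \left(5 i \omega + 3\right)}{\left(\left(5 i \omega + 3\right)^{2} + 225\right)^{2}}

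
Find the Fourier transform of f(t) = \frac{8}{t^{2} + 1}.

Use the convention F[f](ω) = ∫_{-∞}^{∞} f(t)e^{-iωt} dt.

F(ω) = 8 \pi e^{- \left|{\omega}\right|}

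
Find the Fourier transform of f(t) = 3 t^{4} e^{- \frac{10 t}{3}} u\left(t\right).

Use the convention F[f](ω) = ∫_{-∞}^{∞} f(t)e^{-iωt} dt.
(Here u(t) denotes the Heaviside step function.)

F(ω) = \frac{17496}{\left(3 i \omega + 10\right)^{5}}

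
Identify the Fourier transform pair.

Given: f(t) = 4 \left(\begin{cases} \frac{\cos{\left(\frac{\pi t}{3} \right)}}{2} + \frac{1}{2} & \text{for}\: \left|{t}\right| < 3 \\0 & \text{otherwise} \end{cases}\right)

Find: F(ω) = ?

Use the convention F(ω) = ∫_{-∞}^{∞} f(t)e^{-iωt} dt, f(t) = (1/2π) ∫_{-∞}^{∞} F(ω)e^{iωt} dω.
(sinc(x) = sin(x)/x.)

F(ω) = - \frac{12 \pi^{2} \operatorname{sinc}{\left(3 \omega \right)}}{9 \omega^{2} - \pi^{2}}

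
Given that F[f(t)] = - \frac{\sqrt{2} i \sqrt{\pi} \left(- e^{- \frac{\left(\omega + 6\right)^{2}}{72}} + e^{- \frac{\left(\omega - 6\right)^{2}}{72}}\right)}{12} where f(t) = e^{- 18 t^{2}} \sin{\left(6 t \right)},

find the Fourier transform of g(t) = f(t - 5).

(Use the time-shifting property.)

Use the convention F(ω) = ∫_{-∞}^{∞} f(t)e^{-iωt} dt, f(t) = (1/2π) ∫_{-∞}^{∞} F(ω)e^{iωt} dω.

F[g](ω) = \frac{\sqrt{2} i \sqrt{\pi} \left(1 - e^{\frac{\omega}{3}}\right) e^{- \frac{\omega^{2}}{72} - \frac{\omega}{6} - 5 i \omega - \frac{1}{2}}}{12}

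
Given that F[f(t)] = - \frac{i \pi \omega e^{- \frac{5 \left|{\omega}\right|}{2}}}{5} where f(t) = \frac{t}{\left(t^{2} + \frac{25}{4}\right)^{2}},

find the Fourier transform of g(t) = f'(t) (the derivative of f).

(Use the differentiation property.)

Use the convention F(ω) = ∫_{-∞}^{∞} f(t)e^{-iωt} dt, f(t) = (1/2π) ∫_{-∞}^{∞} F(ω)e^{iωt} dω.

F[g](ω) = \frac{\pi \omega^{2} e^{- \frac{5 \left|{\omega}\right|}{2}}}{5}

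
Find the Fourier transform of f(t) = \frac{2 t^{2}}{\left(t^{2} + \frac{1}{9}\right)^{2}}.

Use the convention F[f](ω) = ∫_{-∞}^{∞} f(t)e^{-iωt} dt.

F(ω) = \pi \left(3 - \left|{\omega}\right|\right) e^{- \frac{\left|{\omega}\right|}{3}}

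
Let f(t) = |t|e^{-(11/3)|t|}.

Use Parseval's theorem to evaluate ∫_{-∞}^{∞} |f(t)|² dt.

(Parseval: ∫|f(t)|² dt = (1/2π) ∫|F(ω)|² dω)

∫|f(t)|² dt = \frac{27}{2662}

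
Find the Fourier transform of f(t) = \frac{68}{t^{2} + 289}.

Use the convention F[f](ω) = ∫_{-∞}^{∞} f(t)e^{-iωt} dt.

F(ω) = 4 \pi e^{- 17 \left|{\omega}\right|}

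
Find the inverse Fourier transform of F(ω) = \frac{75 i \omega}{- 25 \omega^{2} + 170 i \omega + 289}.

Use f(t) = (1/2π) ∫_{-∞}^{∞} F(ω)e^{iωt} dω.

f(t) = 3 \left(1 - \frac{17 t}{5}\right) e^{- \frac{17 t}{5}} u\left(t\right)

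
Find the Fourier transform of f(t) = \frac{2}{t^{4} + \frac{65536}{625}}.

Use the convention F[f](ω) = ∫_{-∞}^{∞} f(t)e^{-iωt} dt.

F(ω) = \frac{125 \pi e^{- \frac{8 \sqrt{2} \left|{\omega}\right|}{5}} \sin{\left(\frac{8 \sqrt{2} \left|{\omega}\right|}{5} + \frac{\pi}{4} \right)}}{2048}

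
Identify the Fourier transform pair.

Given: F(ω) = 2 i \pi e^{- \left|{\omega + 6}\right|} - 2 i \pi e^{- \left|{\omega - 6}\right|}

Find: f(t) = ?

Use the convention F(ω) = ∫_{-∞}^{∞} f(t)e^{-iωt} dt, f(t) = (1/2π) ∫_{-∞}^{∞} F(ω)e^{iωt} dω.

f(t) = \frac{4 \sin{\left(6 t \right)}}{t^{2} + 1}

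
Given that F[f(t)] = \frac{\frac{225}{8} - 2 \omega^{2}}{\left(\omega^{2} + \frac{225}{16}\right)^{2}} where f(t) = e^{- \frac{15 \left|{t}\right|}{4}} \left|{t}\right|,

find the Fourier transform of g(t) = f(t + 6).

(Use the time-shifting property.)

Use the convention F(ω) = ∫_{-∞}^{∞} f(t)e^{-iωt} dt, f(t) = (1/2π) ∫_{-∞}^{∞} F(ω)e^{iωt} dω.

F[g](ω) = \frac{\left(7200 - 512 \omega^{2}\right) e^{6 i \omega}}{\left(16 \omega^{2} + 225\right)^{2}}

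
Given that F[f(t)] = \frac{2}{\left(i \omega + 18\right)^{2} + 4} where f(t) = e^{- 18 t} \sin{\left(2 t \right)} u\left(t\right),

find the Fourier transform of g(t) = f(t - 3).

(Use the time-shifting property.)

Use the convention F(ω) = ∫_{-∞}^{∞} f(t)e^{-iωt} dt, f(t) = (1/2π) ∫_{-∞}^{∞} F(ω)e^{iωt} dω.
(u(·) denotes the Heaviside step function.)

F[g](ω) = \frac{2 e^{- 3 i \omega}}{\left(i \omega + 18\right)^{2} + 4}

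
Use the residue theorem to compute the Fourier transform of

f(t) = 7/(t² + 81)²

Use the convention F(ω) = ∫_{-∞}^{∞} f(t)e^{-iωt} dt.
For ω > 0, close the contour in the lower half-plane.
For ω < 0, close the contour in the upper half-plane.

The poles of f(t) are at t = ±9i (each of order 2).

Let g(z) = f(z)e^{-iωz}; for large |z| the factor e^{-iωz} decays in the lower half-plane when ω > 0 and in the upper half-plane when ω < 0.

Case ω > 0 (lower half-plane, clockwise contour ⇒ F(ω) = -2πi·ΣRes):
  Res_{z = - 9 i} g(z) = \frac{7 i \left(9 \omega + 1\right) e^{- 9 \omega}}{2916} (pole of order 2)
  F(ω) = -2πi·ΣRes = \frac{7 \pi \left(9 \omega + 1\right) e^{- 9 \omega}}{1458}

Case ω < 0 (upper half-plane, counterclockwise contour ⇒ F(ω) = +2πi·ΣRes):
  Res_{z = 9 i} g(z) = \frac{7 i \left(9 \omega - 1\right) e^{9 \omega}}{2916} (pole of order 2)
  F(ω) = 2πi·ΣRes = \frac{7 \pi \left(1 - 9 \omega\right) e^{9 \omega}}{1458}

Both cases combine into a single formula in |ω|:

F(ω) = \frac{7 \pi \left(9 \left|{\omega}\right| + 1\right) e^{- 9 \left|{\omega}\right|}}{1458}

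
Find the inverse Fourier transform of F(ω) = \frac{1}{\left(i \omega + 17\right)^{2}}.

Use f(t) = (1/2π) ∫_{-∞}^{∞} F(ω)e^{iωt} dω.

f(t) = t e^{- 17 t} u\left(t\right)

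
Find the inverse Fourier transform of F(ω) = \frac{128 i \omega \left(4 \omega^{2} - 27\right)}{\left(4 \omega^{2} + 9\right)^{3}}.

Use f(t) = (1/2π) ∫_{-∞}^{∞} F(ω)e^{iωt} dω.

f(t) = 2 t e^{- \frac{3 \left|{t}\right|}{2}} \left|{t}\right|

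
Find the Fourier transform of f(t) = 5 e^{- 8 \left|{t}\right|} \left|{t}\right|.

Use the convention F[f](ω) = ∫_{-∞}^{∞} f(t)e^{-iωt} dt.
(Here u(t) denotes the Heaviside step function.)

F(ω) = \frac{10 \left(64 - \omega^{2}\right)}{\left(\omega^{2} + 64\right)^{2}}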